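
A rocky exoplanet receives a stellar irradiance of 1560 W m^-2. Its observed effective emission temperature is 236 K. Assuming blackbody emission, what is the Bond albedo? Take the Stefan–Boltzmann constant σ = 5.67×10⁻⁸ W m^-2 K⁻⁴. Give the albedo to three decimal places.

0.549

Energy balance: S(1−α)/4 = σT⁴, so 1−α = 4σT⁴/S.
4σT⁴ = 4·5.67×10⁻⁸·(236)⁴ = 703.5 W m^-2.
1−α = 703.5/1560 = 0.4510, so α = 0.5490.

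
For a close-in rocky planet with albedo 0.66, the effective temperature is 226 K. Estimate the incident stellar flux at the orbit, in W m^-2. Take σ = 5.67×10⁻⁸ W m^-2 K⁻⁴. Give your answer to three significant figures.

1740 W m^-2

Invert the energy balance for S: S = 4σT⁴/(1−α).
σT⁴ = 5.67×10⁻⁸·(226)⁴ = 147.9 W m^-2.
So S = 4×147.9/(1−0.66) = 1740 W m^-2.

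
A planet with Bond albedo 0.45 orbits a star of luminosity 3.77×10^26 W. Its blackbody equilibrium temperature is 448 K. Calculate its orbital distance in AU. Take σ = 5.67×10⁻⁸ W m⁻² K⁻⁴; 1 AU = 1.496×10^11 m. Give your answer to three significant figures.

Energy balance gives S = 4σT⁴/(1−α) = 16610 W m⁻².
S = L/(4πd²) → d = √(L/4πS) = √(3.77×10^26/(4π·16610)) = 4.250×10^10 m = 0.2841 AU.

0.284 AU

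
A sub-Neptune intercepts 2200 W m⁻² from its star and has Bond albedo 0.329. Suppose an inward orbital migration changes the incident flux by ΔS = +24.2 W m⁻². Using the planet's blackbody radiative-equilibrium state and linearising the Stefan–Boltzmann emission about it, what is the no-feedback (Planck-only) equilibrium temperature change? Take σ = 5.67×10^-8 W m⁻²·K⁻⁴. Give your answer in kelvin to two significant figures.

0.78 K

Unperturbed T_e = [2200·(1−0.329)/(4σ)]^¼ = 284.0 K.
ΔF = Δ[S(1−α)]/4 = (1−0.329)·+24.2/4 = 4.060 W m⁻².
The Planck feedback parameter is 4σT_e³ = 5.197 W m⁻²/K.
So ΔT₀ = 4.060/5.197 = 0.781 K.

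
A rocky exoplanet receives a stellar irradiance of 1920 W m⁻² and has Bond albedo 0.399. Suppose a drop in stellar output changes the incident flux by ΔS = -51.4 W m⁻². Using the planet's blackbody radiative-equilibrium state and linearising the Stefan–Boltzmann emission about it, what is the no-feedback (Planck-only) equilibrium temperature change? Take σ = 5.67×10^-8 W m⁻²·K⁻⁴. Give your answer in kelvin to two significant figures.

-1.8 K

Reference equilibrium: T_e = [S(1−α)/(4σ)]^(1/4) = 267.1 K.
Only a fraction (1−α) is absorbed and it's spread over 4πR², so ΔF = (1−α)ΔS/4 = -7.723 W m⁻².
Linearising σT⁴ gives d(σT⁴)/dT = 4σT_e³ = 4.321 W m⁻² per K.
ΔT₀ = ΔF/λ_P = -7.723/4.321 = -1.79 K.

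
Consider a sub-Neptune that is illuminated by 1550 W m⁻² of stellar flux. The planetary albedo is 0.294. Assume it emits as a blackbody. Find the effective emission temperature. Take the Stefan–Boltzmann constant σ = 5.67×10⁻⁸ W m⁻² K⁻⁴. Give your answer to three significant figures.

Absorbed flux (global mean): S(1−α)/4 = 1550·0.706/4 = 273.6 W m⁻².
In equilibrium σT⁴ equals this, so T = 263.6 K.

264 K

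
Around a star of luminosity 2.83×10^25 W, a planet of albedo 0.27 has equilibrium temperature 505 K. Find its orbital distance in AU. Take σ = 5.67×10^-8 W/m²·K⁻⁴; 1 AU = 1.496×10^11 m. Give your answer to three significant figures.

The flux needed for this T is 4σT⁴/(1−0.27) = 20210 W/m².
Then d = [L/(4πS)]^(1/2) = 1.056×10^10 m, i.e. 0.07057 AU.

0.0706 AU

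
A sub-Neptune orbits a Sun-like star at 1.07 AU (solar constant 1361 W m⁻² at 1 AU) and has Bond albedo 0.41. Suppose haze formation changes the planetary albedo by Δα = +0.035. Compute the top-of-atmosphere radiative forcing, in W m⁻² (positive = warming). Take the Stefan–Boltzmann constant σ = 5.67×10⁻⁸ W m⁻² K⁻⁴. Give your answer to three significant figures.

Flux at the orbit: S = 1361/(1.07)² = 1189 W m⁻².
ΔF = −(S/4)Δα = −(1189/4)×(+0.035) = -10.40 W m⁻².

-10.4 W m⁻²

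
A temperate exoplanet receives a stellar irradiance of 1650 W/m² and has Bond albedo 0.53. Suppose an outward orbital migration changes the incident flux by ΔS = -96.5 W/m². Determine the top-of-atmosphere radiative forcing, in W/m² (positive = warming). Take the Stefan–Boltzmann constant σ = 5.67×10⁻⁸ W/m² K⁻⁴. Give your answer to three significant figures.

ΔF = Δ[S(1−α)]/4 = (1−0.53)·-96.5/4 = -11.34 W/m².

-11.3 W/m²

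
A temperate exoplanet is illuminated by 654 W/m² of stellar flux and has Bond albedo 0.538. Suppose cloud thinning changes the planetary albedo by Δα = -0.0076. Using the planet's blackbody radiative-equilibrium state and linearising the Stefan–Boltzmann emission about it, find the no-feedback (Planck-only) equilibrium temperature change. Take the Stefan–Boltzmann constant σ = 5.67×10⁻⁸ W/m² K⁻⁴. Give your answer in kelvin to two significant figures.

0.79 K

Reference equilibrium: T_e = [S(1−α)/(4σ)]^(1/4) = 191.0 K.
The change in absorbed flux is Δ[S(1−α)/4] = −SΔα/4 = 1.243 W/m².
Planck response: λ_P = 4σT_e³ = 4·5.67×10⁻⁸·(191.0)³ = 1.582 W/m²/K.
Hence the no-feedback warming is ΔF/(4σT_e³) = 0.786 K.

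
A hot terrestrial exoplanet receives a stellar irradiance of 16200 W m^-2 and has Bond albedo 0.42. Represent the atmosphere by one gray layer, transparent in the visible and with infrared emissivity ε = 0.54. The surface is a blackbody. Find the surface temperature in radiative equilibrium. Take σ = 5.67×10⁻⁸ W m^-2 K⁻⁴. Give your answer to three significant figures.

488 K

At the top of the atmosphere, σT_e⁴ = S(1−α)/4 = 2349 W m^-2, giving T_e = 451.2 K.
The surface balance (absorbed SW + ε·downward IR = σT_s⁴) with T_a⁴ = T_s⁴/2 reduces to T_s = T_e·[2/(2−ε)]^¼ = 488.1 K.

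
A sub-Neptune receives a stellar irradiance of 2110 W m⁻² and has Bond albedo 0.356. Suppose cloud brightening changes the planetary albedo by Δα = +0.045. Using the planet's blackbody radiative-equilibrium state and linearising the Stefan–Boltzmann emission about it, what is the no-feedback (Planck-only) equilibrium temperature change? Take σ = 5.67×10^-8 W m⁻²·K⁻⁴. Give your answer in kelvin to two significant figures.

Unperturbed T_e = [2110·(1−0.356)/(4σ)]^¼ = 278.2 K.
ΔF = −(S/4)Δα = −(2110/4)×(+0.045) = -23.74 W m⁻².
Planck response: λ_P = 4σT_e³ = 4·5.67×10⁻⁸·(278.2)³ = 4.884 W m⁻²/K.
ΔT₀ = ΔF/λ_P = -23.74/4.884 = -4.86 K.

-4.9 K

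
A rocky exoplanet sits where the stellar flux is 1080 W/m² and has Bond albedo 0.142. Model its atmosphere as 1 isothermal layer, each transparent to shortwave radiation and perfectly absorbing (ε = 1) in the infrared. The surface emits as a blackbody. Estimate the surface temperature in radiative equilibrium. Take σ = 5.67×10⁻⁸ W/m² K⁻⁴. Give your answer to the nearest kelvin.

301 kelvin

The effective emission temperature is T_e = [S(1−α)/(4σ)]^¼ = 252.8 K.
Layer-by-layer balance gives σT_s⁴ = (N+1)σT_e⁴, so T_s = 2^¼·252.8 = 300.7 K.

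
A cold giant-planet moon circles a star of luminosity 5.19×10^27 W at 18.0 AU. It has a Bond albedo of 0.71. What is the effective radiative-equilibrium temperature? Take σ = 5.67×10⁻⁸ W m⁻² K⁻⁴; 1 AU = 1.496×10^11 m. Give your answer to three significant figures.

d = 18.0 × 1.496×10^11 m = 2.693×10^12 m.
Flux at the orbit: S = L/(4πd²) = 5.19×10^27/(4π·(2.69×10^12)²) = 56.96 W m⁻².
Averaging over the sphere, the absorbed flux is S(1−α)/4 = 4.129 W m⁻².
Set σT⁴ = 4.129 → T = (4.129/σ)^(1/4) = 92.38 K.

92.4 K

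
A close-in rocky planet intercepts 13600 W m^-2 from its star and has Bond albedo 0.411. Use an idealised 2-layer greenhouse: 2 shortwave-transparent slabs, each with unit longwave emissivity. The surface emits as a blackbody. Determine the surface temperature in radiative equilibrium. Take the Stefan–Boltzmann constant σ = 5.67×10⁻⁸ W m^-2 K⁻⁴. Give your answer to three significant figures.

571 kelvin

The effective emission temperature is T_e = [S(1−α)/(4σ)]^¼ = 433.5 K.
With N = 2 opaque layers, T_s = (N+1)^(1/4)·T_e = 3^(1/4)·433.5 = 570.5 K.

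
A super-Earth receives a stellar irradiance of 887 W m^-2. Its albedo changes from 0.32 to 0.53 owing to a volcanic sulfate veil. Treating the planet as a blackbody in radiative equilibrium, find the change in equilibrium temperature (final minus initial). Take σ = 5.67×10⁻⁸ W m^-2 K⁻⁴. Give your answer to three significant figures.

-20.0 K

With α = 0.32, T₁ = 227.1 K.
After:  T₂ = [887.0·0.47/(4σ)]^(1/4) = 207.1 K.
Change: 207.1 − 227.1 = -20.03 K.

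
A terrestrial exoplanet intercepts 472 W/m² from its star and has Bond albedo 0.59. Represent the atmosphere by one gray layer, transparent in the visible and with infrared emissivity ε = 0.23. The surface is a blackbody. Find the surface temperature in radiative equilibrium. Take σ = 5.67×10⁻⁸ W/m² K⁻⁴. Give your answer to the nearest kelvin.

At the top of the atmosphere, σT_e⁴ = S(1−α)/4 = 48.38 W/m², giving T_e = 170.9 K.
The surface balance (absorbed SW + ε·downward IR = σT_s⁴) with T_a⁴ = T_s⁴/2 reduces to T_s = T_e·[2/(2−ε)]^¼ = 176.2 K.

176 K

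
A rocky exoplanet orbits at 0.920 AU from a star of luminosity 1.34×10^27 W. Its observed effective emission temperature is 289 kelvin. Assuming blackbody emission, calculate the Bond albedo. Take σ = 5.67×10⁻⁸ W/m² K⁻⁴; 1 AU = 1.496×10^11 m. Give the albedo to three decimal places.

d = 0.920 × 1.496×10^11 m = 1.376×10^11 m.
Flux at the orbit: S = L/(4πd²) = 1.34×10^27/(4π·(1.38×10^11)²) = 5629 W/m².
From σT⁴ = S(1−α)/4 we invert for α: 1−α = 4σT⁴/S.
4σT⁴ = 4·5.67×10⁻⁸·(289)⁴ = 1582 W/m².
1−α = 1582/5629 = 0.2810, so α = 0.7190.

0.719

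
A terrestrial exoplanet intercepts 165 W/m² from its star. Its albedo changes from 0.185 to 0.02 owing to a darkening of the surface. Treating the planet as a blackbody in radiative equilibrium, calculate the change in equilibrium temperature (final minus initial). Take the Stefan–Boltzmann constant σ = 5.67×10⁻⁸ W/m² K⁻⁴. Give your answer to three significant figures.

7.36 K

With α = 0.185, T₁ = 156.0 K.
After:  T₂ = [165.0·0.98/(4σ)]^(1/4) = 163.4 K.
Change: 163.4 − 156.0 = 7.361 K.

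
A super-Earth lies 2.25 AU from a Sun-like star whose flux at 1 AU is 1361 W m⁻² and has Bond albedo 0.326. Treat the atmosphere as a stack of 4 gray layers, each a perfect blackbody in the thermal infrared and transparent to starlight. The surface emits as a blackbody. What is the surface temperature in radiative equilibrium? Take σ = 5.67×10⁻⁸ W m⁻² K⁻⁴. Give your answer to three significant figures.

By the inverse-square law, S = 1361/2.25² = 268.8 W m⁻².
Top-of-atmosphere balance: σT_e⁴ = S(1−α)/4 = 45.30 W m⁻² → T_e = 168.1 K.
For an N-layer opaque stack, T_s⁴ = (N+1)T_e⁴, hence T_s = (5)^(1/4)×168.1 K = 251.4 K.

251 K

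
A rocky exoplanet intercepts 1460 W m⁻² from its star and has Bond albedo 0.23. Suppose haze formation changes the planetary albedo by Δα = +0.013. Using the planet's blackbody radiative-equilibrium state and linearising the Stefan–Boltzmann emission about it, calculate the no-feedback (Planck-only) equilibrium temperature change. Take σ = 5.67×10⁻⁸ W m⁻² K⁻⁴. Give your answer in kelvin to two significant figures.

-1.1 K

The baseline emission temperature is T_e = 265.3 K.
ΔF = −(S/4)Δα = −(1460/4)×(+0.013) = -4.745 W m⁻².
The Planck feedback parameter is 4σT_e³ = 4.237 W m⁻²/K.
So ΔT₀ = -4.745/4.237 = -1.12 K.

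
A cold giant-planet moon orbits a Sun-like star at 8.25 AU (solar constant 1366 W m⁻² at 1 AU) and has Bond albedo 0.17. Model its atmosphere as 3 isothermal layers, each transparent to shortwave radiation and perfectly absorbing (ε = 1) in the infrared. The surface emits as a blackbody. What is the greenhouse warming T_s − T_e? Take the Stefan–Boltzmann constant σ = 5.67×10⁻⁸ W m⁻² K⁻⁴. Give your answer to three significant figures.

Irradiance scales as 1/d², so S = 1366 W m⁻² × (1/8.25)² = 20.07 W m⁻².
Top-of-atmosphere balance: σT_e⁴ = S(1−α)/4 = 4.164 W m⁻² → T_e = 92.58 K.
T_s = (N+1)^(1/4)·T_e = 130.9 K.
Warming: T_s − T_e = 38.35 K.

38.3 K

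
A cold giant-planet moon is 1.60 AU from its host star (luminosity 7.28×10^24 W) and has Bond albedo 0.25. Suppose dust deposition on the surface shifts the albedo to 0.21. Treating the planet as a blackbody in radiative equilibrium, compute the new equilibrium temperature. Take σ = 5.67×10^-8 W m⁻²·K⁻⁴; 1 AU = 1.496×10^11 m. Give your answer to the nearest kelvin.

77 kelvin

Orbital distance: d = 1.60 AU = 2.394×10^11 m.
S = L/(4πd²) = 10.11 W m⁻².
With the new albedo, S(1−α₂)/4 = 1.997 W m⁻², so T₂ = 77.04 K.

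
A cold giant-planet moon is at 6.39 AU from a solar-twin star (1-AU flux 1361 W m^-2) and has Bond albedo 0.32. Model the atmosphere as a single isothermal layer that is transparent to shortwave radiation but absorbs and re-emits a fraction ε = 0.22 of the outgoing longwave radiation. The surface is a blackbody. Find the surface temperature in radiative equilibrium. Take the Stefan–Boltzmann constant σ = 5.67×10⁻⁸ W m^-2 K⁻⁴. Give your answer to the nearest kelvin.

By the inverse-square law, S = 1361/6.39² = 33.33 W m^-2.
At the top of the atmosphere, σT_e⁴ = S(1−α)/4 = 5.666 W m^-2, giving T_e = 99.98 K.
The surface balance (absorbed SW + ε·downward IR = σT_s⁴) with T_a⁴ = T_s⁴/2 reduces to T_s = T_e·[2/(2−ε)]^¼ = 102.9 K.

103 kelvin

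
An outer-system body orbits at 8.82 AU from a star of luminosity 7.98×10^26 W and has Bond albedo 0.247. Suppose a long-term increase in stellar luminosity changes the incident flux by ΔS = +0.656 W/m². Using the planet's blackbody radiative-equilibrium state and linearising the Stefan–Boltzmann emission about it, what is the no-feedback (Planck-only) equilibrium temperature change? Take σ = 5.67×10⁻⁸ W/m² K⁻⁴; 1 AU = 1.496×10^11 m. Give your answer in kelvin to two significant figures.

0.47 kelvin

Orbital distance: d = 8.82 AU = 1.319×10^12 m.
S = L/(4πd²) = 36.47 W/m².
The baseline emission temperature is T_e = 104.9 K.
TOA radiative forcing: ΔF = (1−α)ΔS/4 = 0.753·(+0.656)/4 = 0.1235 W/m².
Planck response: λ_P = 4σT_e³ = 4·5.67×10⁻⁸·(104.9)³ = 0.2618 W/m²/K.
So ΔT₀ = 0.1235/0.2618 = 0.472 K.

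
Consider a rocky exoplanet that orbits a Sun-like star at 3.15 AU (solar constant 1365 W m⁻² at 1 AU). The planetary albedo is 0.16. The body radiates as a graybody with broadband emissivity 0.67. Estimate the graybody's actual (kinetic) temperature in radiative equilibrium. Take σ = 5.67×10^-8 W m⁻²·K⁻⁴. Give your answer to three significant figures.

Irradiance scales as 1/d², so S = 1365 W m⁻² × (1/3.15)² = 137.6 W m⁻².
Absorbed flux (global mean): S(1−α)/4 = 137.6·0.84/4 = 28.89 W m⁻².
Equating to εσT⁴ with ε = 0.67: T = (28.89/0.67σ)^(1/4) = 166.1 K.

166 K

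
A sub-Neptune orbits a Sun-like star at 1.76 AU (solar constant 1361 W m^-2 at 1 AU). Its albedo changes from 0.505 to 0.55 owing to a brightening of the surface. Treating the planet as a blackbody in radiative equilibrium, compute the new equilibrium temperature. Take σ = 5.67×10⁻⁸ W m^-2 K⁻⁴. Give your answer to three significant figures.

Irradiance scales as 1/d², so S = 1361 W m^-2 × (1/1.76)² = 439.4 W m^-2.
New equilibrium: T₂ = [(1−0.55)·439.4/(4σ)]^(1/4) = 171.8 K.

172 kelvin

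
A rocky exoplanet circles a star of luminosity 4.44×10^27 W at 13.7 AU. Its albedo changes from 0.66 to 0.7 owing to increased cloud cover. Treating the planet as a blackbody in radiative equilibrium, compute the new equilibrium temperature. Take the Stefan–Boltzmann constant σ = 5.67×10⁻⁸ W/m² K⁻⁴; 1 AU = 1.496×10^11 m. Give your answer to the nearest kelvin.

d = 13.7 × 1.496×10^11 m = 2.050×10^12 m.
Spreading L over a sphere of radius d: S = 4.44×10^27/(4π·2.05×10^12²) = 84.11 W/m².
T₂ = [S(1−α₂)/(4σ)]^(1/4) = [84.11·0.3/(4σ)]^(1/4) = 102.7 K.

103 K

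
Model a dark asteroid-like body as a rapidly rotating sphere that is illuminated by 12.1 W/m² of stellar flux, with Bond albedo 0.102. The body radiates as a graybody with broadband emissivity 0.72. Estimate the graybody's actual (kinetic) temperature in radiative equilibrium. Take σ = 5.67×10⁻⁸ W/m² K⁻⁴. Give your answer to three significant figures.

90.3 kelvin

The planet absorbs (1−α)S over its disc πR² and re-emits over 4πR², so the mean absorbed flux is (1−0.102)·12.10/4 = 2.716 W/m².
Equating to εσT⁴ with ε = 0.72: T = (2.716/0.72σ)^(1/4) = 90.32 K.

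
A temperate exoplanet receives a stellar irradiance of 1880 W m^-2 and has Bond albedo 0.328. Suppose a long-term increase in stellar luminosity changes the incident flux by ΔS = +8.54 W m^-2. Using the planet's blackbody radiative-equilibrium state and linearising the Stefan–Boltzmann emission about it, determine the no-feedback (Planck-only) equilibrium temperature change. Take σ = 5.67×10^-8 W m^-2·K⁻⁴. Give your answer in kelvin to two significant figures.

0.31 K

Reference equilibrium: T_e = [S(1−α)/(4σ)]^(1/4) = 273.2 K.
ΔF = Δ[S(1−α)]/4 = (1−0.328)·+8.54/4 = 1.435 W m^-2.
The Planck feedback parameter is 4σT_e³ = 4.624 W m^-2/K.
Hence the no-feedback warming is ΔF/(4σT_e³) = 0.310 K.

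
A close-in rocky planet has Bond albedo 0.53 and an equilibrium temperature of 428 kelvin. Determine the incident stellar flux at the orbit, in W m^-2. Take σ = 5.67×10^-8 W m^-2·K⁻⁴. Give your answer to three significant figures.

16200 W m^-2

From S(1−α)/4 = σT⁴: S = 4σT⁴/(1−α).
The emitted flux is σT⁴ = 1903 W m^-2.
S = 4·1903/0.47 = 16190 W m^-2.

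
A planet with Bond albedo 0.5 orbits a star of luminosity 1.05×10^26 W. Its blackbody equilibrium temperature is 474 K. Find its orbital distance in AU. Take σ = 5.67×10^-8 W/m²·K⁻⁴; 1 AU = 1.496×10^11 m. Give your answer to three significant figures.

0.128 AU

The flux needed for this T is 4σT⁴/(1−0.5) = 22900 W/m².
S = L/(4πd²) → d = √(L/4πS) = √(1.05×10^26/(4π·22900)) = 1.910×10^10 m = 0.1277 AU.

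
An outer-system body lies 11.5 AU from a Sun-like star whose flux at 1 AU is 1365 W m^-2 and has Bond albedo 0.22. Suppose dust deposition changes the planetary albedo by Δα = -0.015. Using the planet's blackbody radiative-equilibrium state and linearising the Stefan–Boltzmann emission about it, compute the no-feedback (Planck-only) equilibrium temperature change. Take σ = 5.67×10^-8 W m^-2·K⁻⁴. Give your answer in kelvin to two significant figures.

0.37 K

Irradiance scales as 1/d², so S = 1365 W m^-2 × (1/11.5)² = 10.32 W m^-2.
Reference equilibrium: T_e = [S(1−α)/(4σ)]^(1/4) = 77.19 K.
TOA radiative forcing: ΔF = −S·Δα/4 = −10.32·(-0.015)/4 = 0.03871 W m^-2.
Planck response: λ_P = 4σT_e³ = 4·5.67×10⁻⁸·(77.19)³ = 0.1043 W m^-2/K.
Hence the no-feedback warming is ΔF/(4σT_e³) = 0.371 K.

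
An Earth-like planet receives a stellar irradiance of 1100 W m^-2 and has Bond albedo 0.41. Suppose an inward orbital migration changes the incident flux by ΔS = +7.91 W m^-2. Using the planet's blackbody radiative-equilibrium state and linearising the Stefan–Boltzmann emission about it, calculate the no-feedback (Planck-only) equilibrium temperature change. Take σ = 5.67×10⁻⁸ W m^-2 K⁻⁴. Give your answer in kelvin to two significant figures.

0.42 kelvin

The baseline emission temperature is T_e = 231.3 K.
ΔF = Δ[S(1−α)]/4 = (1−0.41)·+7.91/4 = 1.167 W m^-2.
Planck response: λ_P = 4σT_e³ = 4·5.67×10⁻⁸·(231.3)³ = 2.806 W m^-2/K.
ΔT₀ = ΔF/λ_P = 1.167/2.806 = 0.416 K.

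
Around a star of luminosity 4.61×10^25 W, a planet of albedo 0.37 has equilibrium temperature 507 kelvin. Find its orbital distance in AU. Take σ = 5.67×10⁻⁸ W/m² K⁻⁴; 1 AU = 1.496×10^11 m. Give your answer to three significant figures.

0.0830 AU

Required flux: S = 4σT⁴/(1−α) = 23790 W/m².
S = L/(4πd²) → d = √(L/4πS) = √(4.61×10^25/(4π·23790)) = 1.242×10^10 m = 0.08301 AU.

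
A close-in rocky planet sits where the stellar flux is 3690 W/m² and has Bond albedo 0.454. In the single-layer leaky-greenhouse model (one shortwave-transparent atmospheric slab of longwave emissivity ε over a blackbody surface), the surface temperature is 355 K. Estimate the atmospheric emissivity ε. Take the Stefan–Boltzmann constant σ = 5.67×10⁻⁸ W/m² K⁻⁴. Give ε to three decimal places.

0.881

TOA balance gives T_e = 307.0 K.
Inverting T_s⁴ = 2T_e⁴/(2−ε): (T_e/T_s)⁴ = 0.5593, so ε = 2(1 − 0.5593) = 0.8814.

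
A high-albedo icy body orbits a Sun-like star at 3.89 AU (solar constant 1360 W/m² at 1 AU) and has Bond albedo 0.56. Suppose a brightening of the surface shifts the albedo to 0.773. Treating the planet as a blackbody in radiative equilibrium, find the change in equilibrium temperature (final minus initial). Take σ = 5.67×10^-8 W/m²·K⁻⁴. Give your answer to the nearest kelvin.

-18 K

Irradiance scales as 1/d², so S = 1360 W/m² × (1/3.89)² = 89.88 W/m².
Before: T₁ = [89.88·0.44/(4σ)]^(1/4) = 114.9 K.
Final:   T₂ = [S(1−0.773)/(4σ)]^(1/4) = 97.39 K.
ΔT = T₂ − T₁ = -17.52 K.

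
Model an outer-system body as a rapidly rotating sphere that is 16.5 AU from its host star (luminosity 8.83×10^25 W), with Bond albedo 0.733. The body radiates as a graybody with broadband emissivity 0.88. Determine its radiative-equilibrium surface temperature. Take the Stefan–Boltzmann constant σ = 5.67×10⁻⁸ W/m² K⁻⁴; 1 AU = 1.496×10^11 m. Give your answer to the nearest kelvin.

Orbital distance: d = 16.5 AU = 2.468×10^12 m.
Spreading L over a sphere of radius d: S = 8.83×10^25/(4π·2.47×10^12²) = 1.153 W/m².
The planet absorbs (1−α)S over its disc πR² and re-emits over 4πR², so the mean absorbed flux is (1−0.733)·1.153/4 = 0.07698 W/m².
Radiative balance εσT⁴ = 0.07698 gives T = [0.07698/(0.88·σ)]^(1/4) = 35.24 K.

35 K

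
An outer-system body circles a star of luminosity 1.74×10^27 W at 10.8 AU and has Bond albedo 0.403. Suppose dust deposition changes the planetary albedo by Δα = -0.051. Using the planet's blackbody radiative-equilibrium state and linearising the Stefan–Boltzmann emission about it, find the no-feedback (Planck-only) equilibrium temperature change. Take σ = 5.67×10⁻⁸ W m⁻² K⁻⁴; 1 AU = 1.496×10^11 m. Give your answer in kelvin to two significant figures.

d = 10.8 × 1.496×10^11 m = 1.616×10^12 m.
Flux at the orbit: S = L/(4πd²) = 1.74×10^27/(4π·(1.62×10^12)²) = 53.04 W m⁻².
Reference equilibrium: T_e = [S(1−α)/(4σ)]^(1/4) = 108.7 K.
The change in absorbed flux is Δ[S(1−α)/4] = −SΔα/4 = 0.6763 W m⁻².
The Planck feedback parameter is 4σT_e³ = 0.2913 W m⁻²/K.
Hence the no-feedback warming is ΔF/(4σT_e³) = 2.32 K.

2.3 kelvin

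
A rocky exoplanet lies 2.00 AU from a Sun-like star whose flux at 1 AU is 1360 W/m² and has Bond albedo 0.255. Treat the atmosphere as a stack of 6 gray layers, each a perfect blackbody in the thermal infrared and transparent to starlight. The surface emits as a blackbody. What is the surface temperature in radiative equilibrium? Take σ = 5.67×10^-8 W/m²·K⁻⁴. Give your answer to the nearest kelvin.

297 K

Flux at the orbit: S = 1360/(2.00)² = 340.0 W/m².
OLR = S(1−α)/4 = 63.33 W/m²; the top layer radiates at T_e = 182.8 K.
For an N-layer opaque stack, T_s⁴ = (N+1)T_e⁴, hence T_s = (7)^(1/4)×182.8 K = 297.4 K.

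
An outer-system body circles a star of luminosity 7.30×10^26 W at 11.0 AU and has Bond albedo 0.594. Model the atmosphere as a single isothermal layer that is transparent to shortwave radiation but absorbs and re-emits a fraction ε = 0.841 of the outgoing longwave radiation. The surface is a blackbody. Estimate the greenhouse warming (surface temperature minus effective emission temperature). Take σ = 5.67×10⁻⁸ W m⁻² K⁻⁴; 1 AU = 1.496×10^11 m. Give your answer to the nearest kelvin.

12 K

Orbital distance: d = 11.0 AU = 1.646×10^12 m.
Spreading L over a sphere of radius d: S = 7.30×10^26/(4π·1.65×10^12²) = 21.45 W m⁻².
Effective emission temperature (TOA balance): σT_e⁴ = S(1−α)/4 = 2.177 W m⁻² → T_e = 78.72 K.
For a single slab of emissivity ε, T_s⁴ = 2T_e⁴/(2−ε); thus T_s = 78.72·(1.726)^(1/4) = 90.22 K.
The atmosphere warms the surface by 11.50 K.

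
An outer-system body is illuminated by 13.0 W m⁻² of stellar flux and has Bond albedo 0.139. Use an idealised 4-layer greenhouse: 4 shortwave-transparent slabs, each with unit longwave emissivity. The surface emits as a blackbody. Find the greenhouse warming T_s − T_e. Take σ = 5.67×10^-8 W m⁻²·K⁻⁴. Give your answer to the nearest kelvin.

OLR = S(1−α)/4 = 2.798 W m⁻²; the top layer radiates at T_e = 83.82 K.
Surface: T_s = (5)^¼·T_e = 125.3 K.
Warming: T_s − T_e = 41.52 K.

42 kelvin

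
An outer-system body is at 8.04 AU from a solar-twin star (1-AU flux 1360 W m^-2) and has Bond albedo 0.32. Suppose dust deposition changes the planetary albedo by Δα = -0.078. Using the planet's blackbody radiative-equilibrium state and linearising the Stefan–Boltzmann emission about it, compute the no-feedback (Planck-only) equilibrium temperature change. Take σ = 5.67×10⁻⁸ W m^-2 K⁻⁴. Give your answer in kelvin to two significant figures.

Flux at the orbit: S = 1360/(8.04)² = 21.04 W m^-2.
Unperturbed T_e = [21.04·(1−0.32)/(4σ)]^¼ = 89.12 K.
The change in absorbed flux is Δ[S(1−α)/4] = −SΔα/4 = 0.4103 W m^-2.
Linearising σT⁴ gives d(σT⁴)/dT = 4σT_e³ = 0.1605 W m^-2 per K.
So ΔT₀ = 0.4103/0.1605 = 2.56 K.

2.6 kelvin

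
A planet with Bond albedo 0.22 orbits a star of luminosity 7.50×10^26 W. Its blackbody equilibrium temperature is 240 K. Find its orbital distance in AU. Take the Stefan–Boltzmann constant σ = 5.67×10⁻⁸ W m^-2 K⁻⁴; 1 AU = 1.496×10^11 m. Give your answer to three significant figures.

1.66 AU

The flux needed for this T is 4σT⁴/(1−0.22) = 964.7 W m^-2.
S = L/(4πd²) → d = √(L/4πS) = √(7.50×10^26/(4π·964.7)) = 2.487×10^11 m = 1.663 AU.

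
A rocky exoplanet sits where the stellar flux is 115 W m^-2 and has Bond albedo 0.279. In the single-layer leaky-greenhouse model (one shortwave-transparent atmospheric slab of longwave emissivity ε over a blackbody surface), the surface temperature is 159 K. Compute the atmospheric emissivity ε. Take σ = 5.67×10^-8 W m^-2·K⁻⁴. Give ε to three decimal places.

First, T_e = [115.0·(1−0.279)/(4σ)]^(1/4) = 138.3 K.
Inverting T_s⁴ = 2T_e⁴/(2−ε): (T_e/T_s)⁴ = 0.5720, so ε = 2(1 − 0.5720) = 0.8560.

0.856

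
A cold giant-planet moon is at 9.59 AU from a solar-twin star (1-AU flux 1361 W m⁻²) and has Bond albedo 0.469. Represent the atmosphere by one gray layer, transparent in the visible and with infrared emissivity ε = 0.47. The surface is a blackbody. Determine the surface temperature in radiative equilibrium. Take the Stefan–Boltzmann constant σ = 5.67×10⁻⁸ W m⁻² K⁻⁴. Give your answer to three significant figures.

Irradiance scales as 1/d², so S = 1361 W m⁻² × (1/9.59)² = 14.80 W m⁻².
The planet radiates to space at T_e = [S(1−α)/(4σ)]^(1/4) = 76.72 K.
For a single slab of emissivity ε, T_s⁴ = 2T_e⁴/(2−ε); thus T_s = 76.72·(1.307)^(1/4) = 82.04 K.

82.0 K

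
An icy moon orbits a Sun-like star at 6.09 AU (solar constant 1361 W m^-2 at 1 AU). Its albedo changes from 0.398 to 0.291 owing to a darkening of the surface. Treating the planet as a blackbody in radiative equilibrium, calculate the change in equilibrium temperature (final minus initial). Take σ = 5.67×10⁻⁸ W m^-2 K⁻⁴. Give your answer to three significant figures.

Flux at the orbit: S = 1361/(6.09)² = 36.70 W m^-2.
Before: T₁ = [36.70·0.602/(4σ)]^(1/4) = 99.34 K.
With α = 0.291, T₂ = 103.5 K.
ΔT = T₂ − T₁ = 4.147 K.

4.15 K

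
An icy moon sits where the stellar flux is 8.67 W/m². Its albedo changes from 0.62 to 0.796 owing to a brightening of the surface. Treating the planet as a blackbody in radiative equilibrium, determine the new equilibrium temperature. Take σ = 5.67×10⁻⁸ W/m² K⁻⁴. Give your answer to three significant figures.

52.8 K

With the new albedo, S(1−α₂)/4 = 0.4422 W/m², so T₂ = 52.84 K.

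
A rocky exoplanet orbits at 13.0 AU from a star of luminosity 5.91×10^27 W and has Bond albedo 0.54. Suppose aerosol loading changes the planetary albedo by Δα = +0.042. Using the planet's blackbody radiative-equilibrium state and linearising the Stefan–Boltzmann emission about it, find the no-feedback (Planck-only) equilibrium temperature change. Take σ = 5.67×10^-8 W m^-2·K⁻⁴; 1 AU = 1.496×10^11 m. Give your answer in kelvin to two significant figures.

-2.9 kelvin

d = 13.0 × 1.496×10^11 m = 1.945×10^12 m.
S = L/(4πd²) = 124.3 W m^-2.
Unperturbed T_e = [124.3·(1−0.54)/(4σ)]^¼ = 126.0 K.
TOA radiative forcing: ΔF = −S·Δα/4 = −124.3·(+0.042)/4 = -1.306 W m^-2.
Planck response: λ_P = 4σT_e³ = 4·5.67×10⁻⁸·(126.0)³ = 0.4539 W m^-2/K.
So ΔT₀ = -1.306/0.4539 = -2.88 K.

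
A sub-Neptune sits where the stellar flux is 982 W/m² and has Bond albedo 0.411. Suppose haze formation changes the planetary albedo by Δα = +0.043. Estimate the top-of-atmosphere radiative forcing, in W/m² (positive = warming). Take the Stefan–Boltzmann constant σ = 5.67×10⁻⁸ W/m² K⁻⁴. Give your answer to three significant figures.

-10.6 W/m²

TOA radiative forcing: ΔF = −S·Δα/4 = −982.0·(+0.043)/4 = -10.56 W/m².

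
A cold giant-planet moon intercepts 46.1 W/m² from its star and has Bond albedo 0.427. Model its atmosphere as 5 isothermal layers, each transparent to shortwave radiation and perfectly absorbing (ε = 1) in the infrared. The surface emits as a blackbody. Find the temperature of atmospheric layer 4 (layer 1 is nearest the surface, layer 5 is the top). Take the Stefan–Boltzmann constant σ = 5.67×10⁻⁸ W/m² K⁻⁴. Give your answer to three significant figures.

The effective emission temperature is T_e = [S(1−α)/(4σ)]^¼ = 103.9 K.
In the N-layer model, layer k (counted from the surface) has T_k = (N+1−k)^(1/4)·T_e.
With k = 4: T_4 = (5+1−4)^¼·103.9 K = 123.5 K.

124 K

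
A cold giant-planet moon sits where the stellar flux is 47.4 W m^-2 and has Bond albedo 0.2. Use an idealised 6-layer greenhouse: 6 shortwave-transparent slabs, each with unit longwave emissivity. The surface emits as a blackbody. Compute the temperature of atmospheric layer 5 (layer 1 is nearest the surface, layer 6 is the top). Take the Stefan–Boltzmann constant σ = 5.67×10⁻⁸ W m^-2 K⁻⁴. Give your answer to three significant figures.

135 K

OLR = S(1−α)/4 = 9.480 W m^-2; the top layer radiates at T_e = 113.7 K.
In the N-layer model, layer k (counted from the surface) has T_k = (N+1−k)^(1/4)·T_e.
With k = 5: T_5 = (6+1−5)^¼·113.7 K = 135.2 K.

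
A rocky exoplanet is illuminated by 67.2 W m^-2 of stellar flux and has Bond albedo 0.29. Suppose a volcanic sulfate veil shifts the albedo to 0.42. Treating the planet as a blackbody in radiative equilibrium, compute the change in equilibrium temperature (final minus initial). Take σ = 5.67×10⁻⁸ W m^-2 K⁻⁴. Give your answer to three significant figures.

Before: T₁ = [67.20·0.71/(4σ)]^(1/4) = 120.4 K.
After:  T₂ = [67.20·0.58/(4σ)]^(1/4) = 114.5 K.
ΔT = T₂ − T₁ = -5.938 K.

-5.94 K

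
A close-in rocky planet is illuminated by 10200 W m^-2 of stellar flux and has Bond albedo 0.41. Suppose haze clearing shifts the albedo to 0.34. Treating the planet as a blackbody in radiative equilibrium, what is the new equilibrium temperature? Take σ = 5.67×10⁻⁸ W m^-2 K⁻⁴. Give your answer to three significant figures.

415 K

New equilibrium: T₂ = [(1−0.34)·10200/(4σ)]^(1/4) = 415.1 K.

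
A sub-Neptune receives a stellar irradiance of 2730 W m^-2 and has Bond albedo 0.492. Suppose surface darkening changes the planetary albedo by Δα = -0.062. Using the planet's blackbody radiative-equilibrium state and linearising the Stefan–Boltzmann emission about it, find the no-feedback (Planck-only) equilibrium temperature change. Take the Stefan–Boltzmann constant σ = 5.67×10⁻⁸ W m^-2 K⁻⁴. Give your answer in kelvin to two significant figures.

8.5 K

Unperturbed T_e = [2730·(1−0.492)/(4σ)]^¼ = 279.6 K.
ΔF = −(S/4)Δα = −(2730/4)×(-0.062) = 42.31 W m^-2.
The Planck feedback parameter is 4σT_e³ = 4.959 W m^-2/K.
So ΔT₀ = 42.31/4.959 = 8.53 K.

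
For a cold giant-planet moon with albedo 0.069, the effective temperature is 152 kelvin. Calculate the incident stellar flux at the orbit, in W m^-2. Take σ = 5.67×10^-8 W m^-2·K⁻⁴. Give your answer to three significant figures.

From S(1−α)/4 = σT⁴: S = 4σT⁴/(1−α).
σT⁴ = 5.67×10⁻⁸·(152)⁴ = 30.27 W m^-2.
S = 4·30.27/0.931 = 130.0 W m^-2.

130 W m^-2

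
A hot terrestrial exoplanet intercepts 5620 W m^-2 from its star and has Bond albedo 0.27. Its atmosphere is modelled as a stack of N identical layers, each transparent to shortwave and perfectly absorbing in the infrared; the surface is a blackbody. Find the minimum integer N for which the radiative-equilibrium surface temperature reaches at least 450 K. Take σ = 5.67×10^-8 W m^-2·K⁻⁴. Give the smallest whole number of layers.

2

OLR = S(1−α)/4 = 1026 W m^-2; the top layer radiates at T_e = 366.7 K.
Need (N+1)T_e⁴ ≥ T_s⁴, i.e. N+1 ≥ (450/366.7)⁴ = 2.267.
So N ≥ 1.267; the smallest integer is N = 2.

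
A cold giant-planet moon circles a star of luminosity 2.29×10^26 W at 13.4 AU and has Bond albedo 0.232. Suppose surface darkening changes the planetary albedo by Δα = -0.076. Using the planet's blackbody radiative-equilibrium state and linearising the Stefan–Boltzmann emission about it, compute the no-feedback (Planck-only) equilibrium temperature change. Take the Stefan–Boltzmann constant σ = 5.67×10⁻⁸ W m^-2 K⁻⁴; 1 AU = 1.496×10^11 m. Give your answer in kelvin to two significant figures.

1.5 kelvin

Orbital distance: d = 13.4 AU = 2.005×10^12 m.
Flux at the orbit: S = L/(4πd²) = 2.29×10^26/(4π·(2.00×10^12)²) = 4.535 W m^-2.
The baseline emission temperature is T_e = 62.60 K.
ΔF = −(S/4)Δα = −(4.535/4)×(-0.076) = 0.08616 W m^-2.
The Planck feedback parameter is 4σT_e³ = 0.05563 W m^-2/K.
ΔT₀ = ΔF/λ_P = 0.08616/0.05563 = 1.55 K.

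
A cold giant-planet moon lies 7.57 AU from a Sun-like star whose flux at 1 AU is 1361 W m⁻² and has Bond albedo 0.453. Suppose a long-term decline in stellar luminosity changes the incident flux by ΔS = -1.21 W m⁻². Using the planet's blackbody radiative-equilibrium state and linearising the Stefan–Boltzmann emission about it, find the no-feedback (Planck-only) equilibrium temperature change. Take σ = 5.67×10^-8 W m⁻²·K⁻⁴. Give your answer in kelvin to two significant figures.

By the inverse-square law, S = 1361/7.57² = 23.75 W m⁻².
Unperturbed T_e = [23.75·(1−0.453)/(4σ)]^¼ = 87.00 K.
TOA radiative forcing: ΔF = (1−α)ΔS/4 = 0.547·(-1.21)/4 = -0.1655 W m⁻².
The Planck feedback parameter is 4σT_e³ = 0.1493 W m⁻²/K.
So ΔT₀ = -0.1655/0.1493 = -1.11 K.

-1.1 K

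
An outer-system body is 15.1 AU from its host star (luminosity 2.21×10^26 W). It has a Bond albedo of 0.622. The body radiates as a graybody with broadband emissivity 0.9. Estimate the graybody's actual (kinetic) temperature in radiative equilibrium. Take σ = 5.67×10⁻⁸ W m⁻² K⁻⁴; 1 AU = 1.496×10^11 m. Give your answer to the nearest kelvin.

d = 15.1 × 1.496×10^11 m = 2.259×10^12 m.
S = L/(4πd²) = 3.446 W m⁻².
Absorbed flux (global mean): S(1−α)/4 = 3.446·0.378/4 = 0.3257 W m⁻².
Radiative balance εσT⁴ = 0.3257 gives T = [0.3257/(0.9·σ)]^(1/4) = 50.26 K.

50 K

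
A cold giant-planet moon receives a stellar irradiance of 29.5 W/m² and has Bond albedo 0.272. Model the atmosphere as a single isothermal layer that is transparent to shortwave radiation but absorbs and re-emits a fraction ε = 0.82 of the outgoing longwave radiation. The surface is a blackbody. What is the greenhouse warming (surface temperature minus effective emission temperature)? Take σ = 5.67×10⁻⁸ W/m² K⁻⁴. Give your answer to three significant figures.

At the top of the atmosphere, σT_e⁴ = S(1−α)/4 = 5.369 W/m², giving T_e = 98.65 K.
For a single slab of emissivity ε, T_s⁴ = 2T_e⁴/(2−ε); thus T_s = 98.65·(1.695)^(1/4) = 112.6 K.
T_s − T_e = 112.6 − 98.65 = 13.91 K.

13.9 K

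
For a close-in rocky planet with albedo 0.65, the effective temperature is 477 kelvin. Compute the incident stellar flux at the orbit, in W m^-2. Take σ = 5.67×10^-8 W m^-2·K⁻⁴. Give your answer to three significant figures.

From S(1−α)/4 = σT⁴: S = 4σT⁴/(1−α).
σT⁴ = 5.67×10⁻⁸·(477)⁴ = 2935 W m^-2.
S = 4·2935/0.35 = 33550 W m^-2.

33500 W m^-2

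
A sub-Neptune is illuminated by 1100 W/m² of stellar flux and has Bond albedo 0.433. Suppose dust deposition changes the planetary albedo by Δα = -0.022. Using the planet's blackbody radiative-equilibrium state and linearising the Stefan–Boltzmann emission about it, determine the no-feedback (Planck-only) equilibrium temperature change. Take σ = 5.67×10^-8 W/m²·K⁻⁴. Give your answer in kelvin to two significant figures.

Unperturbed T_e = [1100·(1−0.433)/(4σ)]^¼ = 229.0 K.
ΔF = −(S/4)Δα = −(1100/4)×(-0.022) = 6.050 W/m².
The Planck feedback parameter is 4σT_e³ = 2.724 W/m²/K.
ΔT₀ = ΔF/λ_P = 6.050/2.724 = 2.22 K.

2.2 K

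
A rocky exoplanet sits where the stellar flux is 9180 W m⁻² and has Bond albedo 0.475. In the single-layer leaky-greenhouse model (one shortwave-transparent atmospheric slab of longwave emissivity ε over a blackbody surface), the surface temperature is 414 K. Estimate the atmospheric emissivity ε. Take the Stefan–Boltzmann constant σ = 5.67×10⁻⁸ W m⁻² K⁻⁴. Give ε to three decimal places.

First, T_e = [9180·(1−0.475)/(4σ)]^(1/4) = 381.8 K.
Inverting T_s⁴ = 2T_e⁴/(2−ε): (T_e/T_s)⁴ = 0.7234, so ε = 2(1 − 0.7234) = 0.5533.

0.553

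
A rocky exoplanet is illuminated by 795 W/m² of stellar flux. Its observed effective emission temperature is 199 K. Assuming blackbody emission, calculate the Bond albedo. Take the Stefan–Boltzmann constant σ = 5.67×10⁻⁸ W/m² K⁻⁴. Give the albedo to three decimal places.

From σT⁴ = S(1−α)/4 we invert for α: 1−α = 4σT⁴/S.
σT⁴ = 88.92 W/m², so 4σT⁴ = 355.7 W/m².
Hence α = 1 − 355.7/795.0 = 0.5526.

0.553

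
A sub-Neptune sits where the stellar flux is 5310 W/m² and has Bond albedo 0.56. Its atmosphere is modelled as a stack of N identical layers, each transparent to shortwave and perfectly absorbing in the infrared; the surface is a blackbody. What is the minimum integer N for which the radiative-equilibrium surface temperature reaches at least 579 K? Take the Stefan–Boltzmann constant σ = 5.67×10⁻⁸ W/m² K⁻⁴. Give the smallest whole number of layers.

10

Top-of-atmosphere balance: σT_e⁴ = S(1−α)/4 = 584.1 W/m² → T_e = 318.6 K.
T_s = (N+1)^(1/4)·T_e ≥ 579 K requires N+1 ≥ (T_s/T_e)⁴ = (579/318.6)⁴ = 10.910.
So N ≥ 9.910; the smallest integer is N = 10.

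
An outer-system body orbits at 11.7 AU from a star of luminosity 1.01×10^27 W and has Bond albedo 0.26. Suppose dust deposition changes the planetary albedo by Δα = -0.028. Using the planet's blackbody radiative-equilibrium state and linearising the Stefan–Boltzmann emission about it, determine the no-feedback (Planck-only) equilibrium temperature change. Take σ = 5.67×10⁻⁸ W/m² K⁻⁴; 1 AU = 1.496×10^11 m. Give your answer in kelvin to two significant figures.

d = 11.7 × 1.496×10^11 m = 1.750×10^12 m.
S = L/(4πd²) = 26.23 W/m².
Unperturbed T_e = [26.23·(1−0.26)/(4σ)]^¼ = 96.19 K.
TOA radiative forcing: ΔF = −S·Δα/4 = −26.23·(-0.028)/4 = 0.1836 W/m².
The Planck feedback parameter is 4σT_e³ = 0.2018 W/m²/K.
ΔT₀ = ΔF/λ_P = 0.1836/0.2018 = 0.910 K.

0.91 K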